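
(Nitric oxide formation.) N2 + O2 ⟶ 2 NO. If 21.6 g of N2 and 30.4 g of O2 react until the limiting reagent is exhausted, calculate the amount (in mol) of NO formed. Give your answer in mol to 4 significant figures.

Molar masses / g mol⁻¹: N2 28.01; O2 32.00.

1.542 mol

n(N2) = 21.60 / 28.01 = 0.7712 mol
n(O2) = 30.40 / 32.00 = 0.9500 mol
n/ν → N2: 0.7712, O2: 0.9500; N2 is limiting.
n(NO) = (2/1) × 0.7712 = 1.542 mol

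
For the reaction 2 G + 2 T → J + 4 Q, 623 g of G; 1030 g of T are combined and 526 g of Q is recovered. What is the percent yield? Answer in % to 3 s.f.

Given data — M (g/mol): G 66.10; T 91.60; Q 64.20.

n(G) = 623.0 / 66.10 = 9.425 mol
n(T) = 1030 / 91.60 = 11.24 mol
n/ν for G = 9.425/2 = 4.713
n/ν for T = 11.24/2 = 5.620
Smallest n/ν is G → limiting reagent.
theoretical n(Q) = (4/2) × 9.425 = 18.85 mol → 1210 g
% yield = 526 / 1210 × 100 = 43.47 %

43.5 %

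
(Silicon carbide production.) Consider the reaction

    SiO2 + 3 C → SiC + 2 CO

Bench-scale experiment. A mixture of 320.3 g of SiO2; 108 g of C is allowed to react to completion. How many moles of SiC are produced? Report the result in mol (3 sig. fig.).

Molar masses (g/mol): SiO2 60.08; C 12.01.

3.00 mol

n(SiO2) = 320.3 / 60.08 = 5.331 mol
n(C) = 108.0 / 12.01 = 8.993 mol
n/ν for SiO2 = 5.331/1 = 5.331
n/ν for C = 8.993/3 = 2.998
Smallest n/ν is C → limiting reagent.
n(SiC) = (1/3) × 8.993 = 2.998 mol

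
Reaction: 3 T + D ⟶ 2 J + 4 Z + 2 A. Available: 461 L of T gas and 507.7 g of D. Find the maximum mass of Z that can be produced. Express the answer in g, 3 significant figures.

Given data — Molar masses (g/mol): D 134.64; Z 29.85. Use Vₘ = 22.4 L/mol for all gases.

450 g

n(T) = 461.0 / 22.4 = 20.58 mol
n(D) = 507.7 / 134.64 = 3.771 mol
n/ν for T = 20.58/3 = 6.860
n/ν for D = 3.771/1 = 3.771
Smallest n/ν is D → limiting reagent.
n(Z) = (4/1) × 3.771 = 15.08 mol
mass = 15.08 × 29.85 = 450.1 g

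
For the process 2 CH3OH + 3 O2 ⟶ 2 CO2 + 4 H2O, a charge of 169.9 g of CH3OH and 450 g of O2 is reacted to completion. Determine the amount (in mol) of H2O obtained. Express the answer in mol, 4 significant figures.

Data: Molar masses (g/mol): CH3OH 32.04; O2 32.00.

n(CH3OH) = 169.9 / 32.04 = 5.303 mol
n(O2) = 450.0 / 32.00 = 14.06 mol
n/ν → CH3OH: 2.652, O2: 4.687; CH3OH is limiting.
n(H2O) = (4/2) × 5.303 = 10.61 mol

10.61 mol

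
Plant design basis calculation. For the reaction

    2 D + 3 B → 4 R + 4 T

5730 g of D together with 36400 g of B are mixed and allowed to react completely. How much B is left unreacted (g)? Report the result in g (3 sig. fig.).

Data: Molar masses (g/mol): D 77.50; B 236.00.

n(D) = 5730 / 77.50 = 73.94 mol
n(B) = 36400 / 236.00 = 154.2 mol
n/ν for D = 73.94/2 = 36.97
n/ν for B = 154.2/3 = 51.40
Smallest n/ν is D → limiting reagent.
B consumed = (3/2) × 73.94 = 110.9 mol
B remaining = 154.2 − 110.9 = 43.30 mol
mass = 43.30 × 236.00 = 10220 g

10200 g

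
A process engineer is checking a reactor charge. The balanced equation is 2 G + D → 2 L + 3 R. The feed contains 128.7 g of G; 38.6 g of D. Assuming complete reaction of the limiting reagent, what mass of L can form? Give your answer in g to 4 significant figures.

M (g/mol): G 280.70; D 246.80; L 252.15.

78.87 g

n(G) = 128.7 / 280.70 = 0.4585 mol
n(D) = 38.60 / 246.80 = 0.1564 mol
n/ν for G = 0.4585/2 = 0.2293
n/ν for D = 0.1564/1 = 0.1564
Smallest n/ν is D → limiting reagent.
n(L) = (2/1) × 0.1564 = 0.3128 mol
mass = 0.3128 × 252.15 = 78.87 g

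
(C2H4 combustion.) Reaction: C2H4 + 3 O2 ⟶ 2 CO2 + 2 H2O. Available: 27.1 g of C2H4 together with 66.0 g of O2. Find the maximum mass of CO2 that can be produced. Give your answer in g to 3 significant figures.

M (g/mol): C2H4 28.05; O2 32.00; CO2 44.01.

60.5 g

n(C2H4) = 27.10 / 28.05 = 0.9661 mol
n(O2) = 66.00 / 32.00 = 2.063 mol
n/ν → C2H4: 0.9661, O2: 0.6877; O2 is limiting.
n(CO2) = (2/3) × 2.063 = 1.375 mol
mass = 1.375 × 44.01 = 60.51 g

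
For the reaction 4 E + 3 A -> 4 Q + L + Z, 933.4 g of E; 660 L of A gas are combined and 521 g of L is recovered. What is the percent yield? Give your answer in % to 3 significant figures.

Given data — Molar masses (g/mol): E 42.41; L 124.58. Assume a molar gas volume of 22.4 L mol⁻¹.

n(E) = 933.4 / 42.41 = 22.01 mol
n(A) = 660.0 / 22.4 = 29.46 mol
n/ν for E = 22.01/4 = 5.503
n/ν for A = 29.46/3 = 9.820
Smallest n/ν is E → limiting reagent.
theoretical n(L) = (1/4) × 22.01 = 5.503 mol → 685.6 g
% yield = 521 / 685.6 × 100 = 75.99 %

76.0 %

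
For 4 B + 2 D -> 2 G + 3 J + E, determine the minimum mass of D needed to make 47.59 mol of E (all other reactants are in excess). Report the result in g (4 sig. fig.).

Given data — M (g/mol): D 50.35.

4792 g

n(E) = 47.59 mol
n(D) = (2/1) × 47.59 = 95.18 mol
mass = 95.18 × 50.35 = 4792 g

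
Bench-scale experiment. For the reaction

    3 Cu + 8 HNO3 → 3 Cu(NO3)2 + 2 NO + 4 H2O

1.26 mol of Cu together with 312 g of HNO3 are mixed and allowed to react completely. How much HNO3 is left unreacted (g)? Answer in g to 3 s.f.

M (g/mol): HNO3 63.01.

n(Cu) = 1.260 mol
n(HNO3) = 312.0 / 63.01 = 4.952 mol
n/ν for Cu = 1.260/3 = 0.4200
n/ν for HNO3 = 4.952/8 = 0.6190
Smallest n/ν is Cu → limiting reagent.
HNO3 consumed = (8/3) × 1.260 = 3.360 mol
HNO3 remaining = 4.952 − 3.360 = 1.592 mol
mass = 1.592 × 63.01 = 100.3 g

100 g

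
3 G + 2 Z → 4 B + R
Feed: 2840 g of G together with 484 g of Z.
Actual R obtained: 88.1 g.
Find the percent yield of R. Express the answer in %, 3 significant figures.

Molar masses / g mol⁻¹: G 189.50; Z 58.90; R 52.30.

n(G) = 2840 / 189.50 = 14.99 mol
n(Z) = 484.0 / 58.90 = 8.217 mol
n/ν for G = 14.99/3 = 4.997
n/ν for Z = 8.217/2 = 4.109
Smallest n/ν is Z → limiting reagent.
theoretical n(R) = (1/2) × 8.217 = 4.109 mol → 214.9 g
% yield = 88.1 / 214.9 × 100 = 41.00 %

41.0 %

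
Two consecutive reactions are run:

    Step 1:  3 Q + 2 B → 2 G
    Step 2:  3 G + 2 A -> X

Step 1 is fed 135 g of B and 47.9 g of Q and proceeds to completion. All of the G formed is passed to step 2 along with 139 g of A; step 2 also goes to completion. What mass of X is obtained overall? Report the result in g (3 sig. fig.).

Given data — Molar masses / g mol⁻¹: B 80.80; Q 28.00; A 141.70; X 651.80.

248 g

Step 1:
n(B) = 135.0 / 80.80 = 1.671 mol
n(Q) = 47.90 / 28.00 = 1.711 mol
n/ν → B: 0.8355, Q: 0.5703; Q is limiting.
n(G) produced = (2/3) × 1.711 = 1.141 mol
Step 2:
n(G) available = 1.141 mol
n(A) = 139.0 / 141.70 = 0.9809 mol
n/ν → G: 0.3803, A: 0.4905; G is limiting.
n(X) = (1/3) × 1.141 = 0.3803 mol
mass = 0.3803 × 651.80 = 247.9 g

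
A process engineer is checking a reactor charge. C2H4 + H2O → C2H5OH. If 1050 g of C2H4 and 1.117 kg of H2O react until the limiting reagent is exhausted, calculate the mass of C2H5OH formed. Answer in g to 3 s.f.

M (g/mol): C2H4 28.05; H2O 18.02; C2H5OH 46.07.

n(C2H4) = 1050 / 28.05 = 37.43 mol
n(H2O) = 1.117×1000 / 18.02 = 61.99 mol
n/ν for C2H4 = 37.43/1 = 37.43
n/ν for H2O = 61.99/1 = 61.99
Smallest n/ν is C2H4 → limiting reagent.
n(C2H5OH) = (1/1) × 37.43 = 37.43 mol
mass = 37.43 × 46.07 = 1724 g

1720 g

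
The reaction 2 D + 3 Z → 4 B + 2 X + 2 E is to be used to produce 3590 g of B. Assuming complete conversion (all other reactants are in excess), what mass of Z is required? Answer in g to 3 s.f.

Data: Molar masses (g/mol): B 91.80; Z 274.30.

8050 g

n(B) = 3590 / 91.80 = 39.11 mol
n(Z) = (3/4) × 39.11 = 29.33 mol
mass = 29.33 × 274.30 = 8045 g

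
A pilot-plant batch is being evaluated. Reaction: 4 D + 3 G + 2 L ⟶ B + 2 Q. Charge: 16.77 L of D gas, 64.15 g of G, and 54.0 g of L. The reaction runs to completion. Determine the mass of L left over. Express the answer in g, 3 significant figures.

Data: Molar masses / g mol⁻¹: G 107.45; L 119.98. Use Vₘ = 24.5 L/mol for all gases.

n(D) = 16.77 / 24.5 = 0.6845 mol
n(G) = 64.15 / 107.45 = 0.5970 mol
n(L) = 54.00 / 119.98 = 0.4501 mol
n/ν for D = 0.6845/4 = 0.1711
n/ν for G = 0.5970/3 = 0.1990
n/ν for L = 0.4501/2 = 0.2251
Smallest n/ν is D → limiting reagent.
L consumed = (2/4) × 0.6845 = 0.3423 mol
L remaining = 0.4501 − 0.3423 = 0.1078 mol
mass = 0.1078 × 119.98 = 12.93 g

12.9 g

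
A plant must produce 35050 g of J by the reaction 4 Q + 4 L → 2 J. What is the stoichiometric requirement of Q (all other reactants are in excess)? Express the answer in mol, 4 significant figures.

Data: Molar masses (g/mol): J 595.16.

117.8 mol

n(J) = 35050 / 595.16 = 58.89 mol
n(Q) = (4/2) × 58.89 = 117.8 mol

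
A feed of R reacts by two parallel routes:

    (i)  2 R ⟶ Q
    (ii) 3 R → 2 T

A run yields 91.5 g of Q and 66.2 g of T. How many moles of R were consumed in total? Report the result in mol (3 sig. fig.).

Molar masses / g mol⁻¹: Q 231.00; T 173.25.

1.37 mol

n(Q) = 91.5 / 231.00 = 0.3961 mol
n(T) = 66.2 / 173.25 = 0.3821 mol
n(R) via (i) = (2/1)×0.3961 = 0.7922 mol
n(R) via (ii) = (3/2)×0.3821 = 0.5732 mol
total n(R) = 0.7922 + 0.5732 = 1.365 mol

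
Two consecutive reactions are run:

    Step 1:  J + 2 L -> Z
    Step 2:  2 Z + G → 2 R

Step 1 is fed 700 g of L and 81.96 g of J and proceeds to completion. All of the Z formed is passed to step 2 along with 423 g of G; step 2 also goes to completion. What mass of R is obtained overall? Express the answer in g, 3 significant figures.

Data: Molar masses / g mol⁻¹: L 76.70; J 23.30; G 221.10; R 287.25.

Step 1:
n(L) = 700.0 / 76.70 = 9.126 mol
n(J) = 81.96 / 23.30 = 3.518 mol
n/ν for L = 9.126/2 = 4.563
n/ν for J = 3.518/1 = 3.518
Smallest n/ν is J → limiting reagent.
n(Z) produced = (1/1) × 3.518 = 3.518 mol
Step 2:
n(Z) available = 3.518 mol
n(G) = 423.0 / 221.10 = 1.913 mol
n/ν for Z = 3.518/2 = 1.759
n/ν for G = 1.913/1 = 1.913
Smallest n/ν is Z → limiting reagent.
n(R) = (2/2) × 3.518 = 3.518 mol
mass = 3.518 × 287.25 = 1011 g

1010 g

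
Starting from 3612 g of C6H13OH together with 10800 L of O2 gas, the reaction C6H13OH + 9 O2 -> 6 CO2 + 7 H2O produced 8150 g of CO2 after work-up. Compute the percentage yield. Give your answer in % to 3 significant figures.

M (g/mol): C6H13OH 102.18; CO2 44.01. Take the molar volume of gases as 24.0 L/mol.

n(C6H13OH) = 3612 / 102.18 = 35.35 mol
n(O2) = 10800 / 24.0 = 450.0 mol
n/ν → C6H13OH: 35.35, O2: 50.00; C6H13OH is limiting.
theoretical n(CO2) = (6/1) × 35.35 = 212.1 mol → 9335 g
% yield = 8150 / 9335 × 100 = 87.31 %

87.3 %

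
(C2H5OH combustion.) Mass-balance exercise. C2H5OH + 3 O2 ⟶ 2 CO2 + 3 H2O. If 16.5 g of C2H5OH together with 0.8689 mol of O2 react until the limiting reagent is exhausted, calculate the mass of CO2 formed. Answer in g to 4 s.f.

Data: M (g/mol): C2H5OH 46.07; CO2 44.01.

25.49 g

n(C2H5OH) = 16.50 / 46.07 = 0.3582 mol
n(O2) = 0.8689 mol
n/ν for C2H5OH = 0.3582/1 = 0.3582
n/ν for O2 = 0.8689/3 = 0.2896
Smallest n/ν is O2 → limiting reagent.
n(CO2) = (2/3) × 0.8689 = 0.5793 mol
mass = 0.5793 × 44.01 = 25.49 g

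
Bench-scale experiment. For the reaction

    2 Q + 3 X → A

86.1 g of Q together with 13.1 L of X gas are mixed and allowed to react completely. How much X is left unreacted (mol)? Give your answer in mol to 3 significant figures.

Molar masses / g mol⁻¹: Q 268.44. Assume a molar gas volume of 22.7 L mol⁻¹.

n(Q) = 86.10 / 268.44 = 0.3207 mol
n(X) = 13.10 / 22.7 = 0.5771 mol
n/ν for Q = 0.3207/2 = 0.1604
n/ν for X = 0.5771/3 = 0.1924
Smallest n/ν is Q → limiting reagent.
X consumed = (3/2) × 0.3207 = 0.4811 mol
X remaining = 0.5771 − 0.4811 = 0.09600 mol

0.0960 mol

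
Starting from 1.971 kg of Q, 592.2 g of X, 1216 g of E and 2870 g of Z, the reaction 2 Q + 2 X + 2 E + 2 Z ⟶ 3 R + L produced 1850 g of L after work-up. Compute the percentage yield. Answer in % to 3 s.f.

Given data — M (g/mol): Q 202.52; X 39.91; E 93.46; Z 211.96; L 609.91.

n(Q) = 1.971×1000 / 202.52 = 9.732 mol
n(X) = 592.2 / 39.91 = 14.84 mol
n(E) = 1216 / 93.46 = 13.01 mol
n(Z) = 2870 / 211.96 = 13.54 mol
n/ν → Q: 4.866, X: 7.420, E: 6.505, Z: 6.770; Q is limiting.
theoretical n(L) = (1/2) × 9.732 = 4.866 mol → 2968 g
% yield = 1850 / 2968 × 100 = 62.33 %

62.3 %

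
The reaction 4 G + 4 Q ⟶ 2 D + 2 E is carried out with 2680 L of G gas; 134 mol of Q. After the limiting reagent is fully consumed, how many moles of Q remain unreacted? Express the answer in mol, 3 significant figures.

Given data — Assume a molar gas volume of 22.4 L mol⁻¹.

n(G) = 2680 / 22.4 = 119.6 mol
n(Q) = 134.0 mol
n/ν → G: 29.90, Q: 33.50; G is limiting.
Q consumed = (4/4) × 119.6 = 119.6 mol
Q remaining = 134.0 − 119.6 = 14.40 mol

14.4 mol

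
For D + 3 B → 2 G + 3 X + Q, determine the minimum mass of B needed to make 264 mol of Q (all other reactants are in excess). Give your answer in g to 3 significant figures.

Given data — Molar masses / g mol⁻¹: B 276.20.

219000 g

n(Q) = 264.0 mol
n(B) = (3/1) × 264.0 = 792.0 mol
mass = 792.0 × 276.20 = 218800 g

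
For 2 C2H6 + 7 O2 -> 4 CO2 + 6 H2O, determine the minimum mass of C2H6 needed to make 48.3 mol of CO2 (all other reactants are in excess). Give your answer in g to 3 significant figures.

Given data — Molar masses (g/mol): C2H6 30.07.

n(CO2) = 48.30 mol
n(C2H6) = (2/4) × 48.30 = 24.15 mol
mass = 24.15 × 30.07 = 726.2 g

726 g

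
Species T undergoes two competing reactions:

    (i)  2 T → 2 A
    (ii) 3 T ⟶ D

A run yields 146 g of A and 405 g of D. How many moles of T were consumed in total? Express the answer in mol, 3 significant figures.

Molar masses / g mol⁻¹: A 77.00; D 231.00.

7.16 mol

n(A) = 146 / 77.00 = 1.896 mol
n(D) = 405 / 231.00 = 1.753 mol
n(T) via (i) = (2/2)×1.896 = 1.896 mol
n(T) via (ii) = (3/1)×1.753 = 5.259 mol
total n(T) = 1.896 + 5.259 = 7.155 mol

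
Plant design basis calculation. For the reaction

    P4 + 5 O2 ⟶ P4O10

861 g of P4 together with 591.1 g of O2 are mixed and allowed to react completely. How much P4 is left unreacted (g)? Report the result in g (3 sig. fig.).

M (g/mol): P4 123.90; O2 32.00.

n(P4) = 861.0 / 123.90 = 6.949 mol
n(O2) = 591.1 / 32.00 = 18.47 mol
n/ν for P4 = 6.949/1 = 6.949
n/ν for O2 = 18.47/5 = 3.694
Smallest n/ν is O2 → limiting reagent.
P4 consumed = (1/5) × 18.47 = 3.694 mol
P4 remaining = 6.949 − 3.694 = 3.255 mol
mass = 3.255 × 123.90 = 403.3 g

403 g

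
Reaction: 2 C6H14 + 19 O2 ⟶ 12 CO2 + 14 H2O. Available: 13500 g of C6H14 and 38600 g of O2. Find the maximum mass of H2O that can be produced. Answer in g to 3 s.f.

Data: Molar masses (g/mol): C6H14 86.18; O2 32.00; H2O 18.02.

16000 g

n(C6H14) = 13500 / 86.18 = 156.6 mol
n(O2) = 38600 / 32.00 = 1206 mol
n/ν → C6H14: 78.30, O2: 63.47; O2 is limiting.
n(H2O) = (14/19) × 1206 = 888.6 mol
mass = 888.6 × 18.02 = 16010 g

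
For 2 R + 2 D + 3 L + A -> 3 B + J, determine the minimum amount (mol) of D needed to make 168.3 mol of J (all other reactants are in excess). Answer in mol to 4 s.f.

n(J) = 168.3 mol
n(D) = (2/1) × 168.3 = 336.6 mol

336.6 mol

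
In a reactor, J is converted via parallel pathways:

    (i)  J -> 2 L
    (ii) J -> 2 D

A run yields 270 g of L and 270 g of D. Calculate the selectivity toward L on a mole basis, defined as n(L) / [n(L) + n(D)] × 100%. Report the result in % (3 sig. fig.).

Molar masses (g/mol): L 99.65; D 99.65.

50.0 %

n(L) = 270 / 99.65 = 2.709 mol
n(D) = 270 / 99.65 = 2.709 mol
selectivity = 2.709/(2.709+2.709) × 100 = 50.00 %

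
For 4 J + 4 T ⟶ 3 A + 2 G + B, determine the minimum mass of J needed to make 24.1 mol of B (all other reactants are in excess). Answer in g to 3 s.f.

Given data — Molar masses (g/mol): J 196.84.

n(B) = 24.10 mol
n(J) = (4/1) × 24.10 = 96.40 mol
mass = 96.40 × 196.84 = 18980 g

19000 g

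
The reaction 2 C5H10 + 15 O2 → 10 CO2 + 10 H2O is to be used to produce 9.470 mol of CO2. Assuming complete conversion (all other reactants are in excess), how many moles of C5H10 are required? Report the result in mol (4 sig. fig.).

1.894 mol

n(CO2) = 9.470 mol
n(C5H10) = (2/10) × 9.470 = 1.894 mol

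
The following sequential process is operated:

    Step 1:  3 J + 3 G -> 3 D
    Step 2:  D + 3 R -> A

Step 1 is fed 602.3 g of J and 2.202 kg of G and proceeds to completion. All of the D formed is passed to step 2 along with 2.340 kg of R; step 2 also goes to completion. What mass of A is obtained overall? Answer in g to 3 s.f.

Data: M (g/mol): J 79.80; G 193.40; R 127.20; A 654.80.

4020 g

Step 1:
n(J) = 602.3 / 79.80 = 7.548 mol
n(G) = 2.202×1000 / 193.40 = 11.39 mol
n/ν → J: 2.516, G: 3.797; J is limiting.
n(D) produced = (3/3) × 7.548 = 7.548 mol
Step 2:
n(D) available = 7.548 mol
n(R) = 2.340×1000 / 127.20 = 18.40 mol
n/ν → D: 7.548, R: 6.133; R is limiting.
n(A) = (1/3) × 18.40 = 6.133 mol
mass = 6.133 × 654.80 = 4016 g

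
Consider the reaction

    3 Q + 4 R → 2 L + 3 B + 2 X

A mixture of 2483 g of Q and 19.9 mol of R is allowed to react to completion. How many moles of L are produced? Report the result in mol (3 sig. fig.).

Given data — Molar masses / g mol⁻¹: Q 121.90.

n(Q) = 2483 / 121.90 = 20.37 mol
n(R) = 19.90 mol
n/ν for Q = 20.37/3 = 6.790
n/ν for R = 19.90/4 = 4.975
Smallest n/ν is R → limiting reagent.
n(L) = (2/4) × 19.90 = 9.950 mol

9.95 mol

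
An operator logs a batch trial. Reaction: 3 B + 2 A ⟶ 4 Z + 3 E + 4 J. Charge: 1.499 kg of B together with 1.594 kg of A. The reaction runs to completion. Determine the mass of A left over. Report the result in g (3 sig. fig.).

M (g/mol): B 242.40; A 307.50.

326 g

n(B) = 1.499×1000 / 242.40 = 6.184 mol
n(A) = 1.594×1000 / 307.50 = 5.184 mol
n/ν → B: 2.061, A: 2.592; B is limiting.
A consumed = (2/3) × 6.184 = 4.123 mol
A remaining = 5.184 − 4.123 = 1.061 mol
mass = 1.061 × 307.50 = 326.3 g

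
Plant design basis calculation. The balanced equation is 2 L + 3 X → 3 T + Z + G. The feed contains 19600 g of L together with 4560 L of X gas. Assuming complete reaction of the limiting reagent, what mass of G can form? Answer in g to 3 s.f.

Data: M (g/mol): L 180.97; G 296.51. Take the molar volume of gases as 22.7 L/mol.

n(L) = 19600 / 180.97 = 108.3 mol
n(X) = 4560 / 22.7 = 200.9 mol
n/ν for L = 108.3/2 = 54.15
n/ν for X = 200.9/3 = 66.97
Smallest n/ν is L → limiting reagent.
n(G) = (1/2) × 108.3 = 54.15 mol
mass = 54.15 × 296.51 = 16060 g

16100 g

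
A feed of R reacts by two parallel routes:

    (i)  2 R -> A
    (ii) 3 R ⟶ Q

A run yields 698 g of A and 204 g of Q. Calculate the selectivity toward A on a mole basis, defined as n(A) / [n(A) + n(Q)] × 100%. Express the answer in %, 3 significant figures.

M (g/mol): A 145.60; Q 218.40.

83.7 %

n(A) = 698 / 145.60 = 4.794 mol
n(Q) = 204 / 218.40 = 0.9341 mol
selectivity = 4.794/(4.794+0.9341) × 100 = 83.69 %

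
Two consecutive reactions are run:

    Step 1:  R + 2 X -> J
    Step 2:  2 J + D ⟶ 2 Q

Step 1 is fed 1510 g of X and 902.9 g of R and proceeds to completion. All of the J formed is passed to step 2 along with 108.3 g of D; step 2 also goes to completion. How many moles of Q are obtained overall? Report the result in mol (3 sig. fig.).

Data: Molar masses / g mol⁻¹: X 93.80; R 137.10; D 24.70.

6.59 mol

Step 1:
n(X) = 1510 / 93.80 = 16.10 mol
n(R) = 902.9 / 137.10 = 6.586 mol
n/ν → X: 8.050, R: 6.586; R is limiting.
n(J) produced = (1/1) × 6.586 = 6.586 mol
Step 2:
n(J) available = 6.586 mol
n(D) = 108.3 / 24.70 = 4.385 mol
n/ν → J: 3.293, D: 4.385; J is limiting.
n(Q) = (2/2) × 6.586 = 6.586 mol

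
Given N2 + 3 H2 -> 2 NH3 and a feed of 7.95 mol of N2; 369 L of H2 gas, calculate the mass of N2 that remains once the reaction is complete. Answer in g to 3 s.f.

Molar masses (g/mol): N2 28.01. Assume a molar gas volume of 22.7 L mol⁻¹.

70.9 g

n(N2) = 7.950 mol
n(H2) = 369.0 / 22.7 = 16.26 mol
n/ν for N2 = 7.950/1 = 7.950
n/ν for H2 = 16.26/3 = 5.420
Smallest n/ν is H2 → limiting reagent.
N2 consumed = (1/3) × 16.26 = 5.420 mol
N2 remaining = 7.950 − 5.420 = 2.530 mol
mass = 2.530 × 28.01 = 70.87 g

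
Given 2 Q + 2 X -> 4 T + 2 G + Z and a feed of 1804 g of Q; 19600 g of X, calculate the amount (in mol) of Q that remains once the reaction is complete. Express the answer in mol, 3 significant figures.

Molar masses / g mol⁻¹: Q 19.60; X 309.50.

28.7 mol

n(Q) = 1804 / 19.60 = 92.04 mol
n(X) = 19600 / 309.50 = 63.33 mol
n/ν for Q = 92.04/2 = 46.02
n/ν for X = 63.33/2 = 31.67
Smallest n/ν is X → limiting reagent.
Q consumed = (2/2) × 63.33 = 63.33 mol
Q remaining = 92.04 − 63.33 = 28.71 mol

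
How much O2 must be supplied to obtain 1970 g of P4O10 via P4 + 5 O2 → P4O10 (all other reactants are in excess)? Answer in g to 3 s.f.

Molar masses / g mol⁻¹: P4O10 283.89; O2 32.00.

n(P4O10) = 1970 / 283.89 = 6.939 mol
n(O2) = (5/1) × 6.939 = 34.70 mol
mass = 34.70 × 32.00 = 1110 g

1110 g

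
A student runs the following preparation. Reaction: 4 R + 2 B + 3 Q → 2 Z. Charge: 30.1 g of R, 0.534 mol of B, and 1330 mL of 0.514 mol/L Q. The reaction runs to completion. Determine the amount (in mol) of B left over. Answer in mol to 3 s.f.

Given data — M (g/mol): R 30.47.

0.0783 mol

n(R) = 30.10 / 30.47 = 0.9879 mol
n(B) = 0.5340 mol
n(Q) = 0.514 × 1330/1000 = 0.6836 mol
n/ν for R = 0.9879/4 = 0.2470
n/ν for B = 0.5340/2 = 0.2670
n/ν for Q = 0.6836/3 = 0.2279
Smallest n/ν is Q → limiting reagent.
B consumed = (2/3) × 0.6836 = 0.4557 mol
B remaining = 0.5340 − 0.4557 = 0.07830 mol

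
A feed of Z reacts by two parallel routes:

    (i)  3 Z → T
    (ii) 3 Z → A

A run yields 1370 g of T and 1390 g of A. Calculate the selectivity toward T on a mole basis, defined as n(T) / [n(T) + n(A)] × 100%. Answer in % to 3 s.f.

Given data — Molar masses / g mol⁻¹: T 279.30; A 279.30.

49.6 %

n(T) = 1370 / 279.30 = 4.905 mol
n(A) = 1390 / 279.30 = 4.977 mol
selectivity = 4.905/(4.905+4.977) × 100 = 49.64 %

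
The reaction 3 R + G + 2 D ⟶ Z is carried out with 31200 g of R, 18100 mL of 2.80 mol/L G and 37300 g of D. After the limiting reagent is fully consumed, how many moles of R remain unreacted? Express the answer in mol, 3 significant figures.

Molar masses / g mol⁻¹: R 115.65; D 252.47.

118 mol

n(R) = 31200 / 115.65 = 269.8 mol
n(G) = 2.80 × 18100/1000 = 50.68 mol
n(D) = 37300 / 252.47 = 147.7 mol
n/ν for R = 269.8/3 = 89.93
n/ν for G = 50.68/1 = 50.68
n/ν for D = 147.7/2 = 73.85
Smallest n/ν is G → limiting reagent.
R consumed = (3/1) × 50.68 = 152.0 mol
R remaining = 269.8 − 152.0 = 117.8 mol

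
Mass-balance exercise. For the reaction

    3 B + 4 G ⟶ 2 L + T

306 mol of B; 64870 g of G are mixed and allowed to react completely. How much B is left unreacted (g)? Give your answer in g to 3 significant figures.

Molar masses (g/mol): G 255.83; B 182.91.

n(B) = 306.0 mol
n(G) = 64870 / 255.83 = 253.6 mol
n/ν for B = 306.0/3 = 102.0
n/ν for G = 253.6/4 = 63.40
Smallest n/ν is G → limiting reagent.
B consumed = (3/4) × 253.6 = 190.2 mol
B remaining = 306.0 − 190.2 = 115.8 mol
mass = 115.8 × 182.91 = 21180 g

21200 g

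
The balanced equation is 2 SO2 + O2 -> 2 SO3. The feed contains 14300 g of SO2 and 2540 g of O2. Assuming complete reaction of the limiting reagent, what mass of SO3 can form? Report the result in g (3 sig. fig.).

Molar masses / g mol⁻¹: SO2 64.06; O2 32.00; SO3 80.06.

n(SO2) = 14300 / 64.06 = 223.2 mol
n(O2) = 2540 / 32.00 = 79.38 mol
n/ν for SO2 = 223.2/2 = 111.6
n/ν for O2 = 79.38/1 = 79.38
Smallest n/ν is O2 → limiting reagent.
n(SO3) = (2/1) × 79.38 = 158.8 mol
mass = 158.8 × 80.06 = 12710 g

12700 g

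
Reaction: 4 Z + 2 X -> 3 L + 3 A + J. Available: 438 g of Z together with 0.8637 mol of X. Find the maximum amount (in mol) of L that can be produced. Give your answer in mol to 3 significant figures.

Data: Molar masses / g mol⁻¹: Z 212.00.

1.30 mol

n(Z) = 438.0 / 212.00 = 2.066 mol
n(X) = 0.8637 mol
n/ν → Z: 0.5165, X: 0.4319; X is limiting.
n(L) = (3/2) × 0.8637 = 1.296 mol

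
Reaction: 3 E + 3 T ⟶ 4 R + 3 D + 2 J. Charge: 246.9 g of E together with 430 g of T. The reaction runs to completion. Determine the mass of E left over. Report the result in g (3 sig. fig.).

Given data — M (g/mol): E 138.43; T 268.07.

24.9 g

n(E) = 246.9 / 138.43 = 1.784 mol
n(T) = 430.0 / 268.07 = 1.604 mol
n/ν for E = 1.784/3 = 0.5947
n/ν for T = 1.604/3 = 0.5347
Smallest n/ν is T → limiting reagent.
E consumed = (3/3) × 1.604 = 1.604 mol
E remaining = 1.784 − 1.604 = 0.1800 mol
mass = 0.1800 × 138.43 = 24.92 g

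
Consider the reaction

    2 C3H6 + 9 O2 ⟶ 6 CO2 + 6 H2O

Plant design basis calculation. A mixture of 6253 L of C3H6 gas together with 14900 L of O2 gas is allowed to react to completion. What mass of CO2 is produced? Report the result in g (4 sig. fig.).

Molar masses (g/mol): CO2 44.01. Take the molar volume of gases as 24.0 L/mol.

n(C3H6) = 6253 / 24.0 = 260.5 mol
n(O2) = 14900 / 24.0 = 620.8 mol
n/ν for C3H6 = 260.5/2 = 130.3
n/ν for O2 = 620.8/9 = 68.98
Smallest n/ν is O2 → limiting reagent.
n(CO2) = (6/9) × 620.8 = 413.9 mol
mass = 413.9 × 44.01 = 18220 g

18220 g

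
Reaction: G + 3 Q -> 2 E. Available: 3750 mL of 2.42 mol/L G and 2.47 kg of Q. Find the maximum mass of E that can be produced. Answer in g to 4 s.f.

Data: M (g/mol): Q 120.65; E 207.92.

n(G) = 2.42 × 3750/1000 = 9.075 mol
n(Q) = 2.470×1000 / 120.65 = 20.47 mol
n/ν for G = 9.075/1 = 9.075
n/ν for Q = 20.47/3 = 6.823
Smallest n/ν is Q → limiting reagent.
n(E) = (2/3) × 20.47 = 13.65 mol
mass = 13.65 × 207.92 = 2838 g

2838 g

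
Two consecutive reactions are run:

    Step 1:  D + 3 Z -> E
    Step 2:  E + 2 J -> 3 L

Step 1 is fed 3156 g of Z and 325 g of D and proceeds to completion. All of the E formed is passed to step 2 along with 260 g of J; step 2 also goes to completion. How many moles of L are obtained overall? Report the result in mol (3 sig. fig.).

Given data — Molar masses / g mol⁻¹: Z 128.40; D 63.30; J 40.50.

Step 1:
n(Z) = 3156 / 128.40 = 24.58 mol
n(D) = 325.0 / 63.30 = 5.134 mol
n/ν → Z: 8.193, D: 5.134; D is limiting.
n(E) produced = (1/1) × 5.134 = 5.134 mol
Step 2:
n(E) available = 5.134 mol
n(J) = 260.0 / 40.50 = 6.420 mol
n/ν → E: 5.134, J: 3.210; J is limiting.
n(L) = (3/2) × 6.420 = 9.630 mol

9.63 mol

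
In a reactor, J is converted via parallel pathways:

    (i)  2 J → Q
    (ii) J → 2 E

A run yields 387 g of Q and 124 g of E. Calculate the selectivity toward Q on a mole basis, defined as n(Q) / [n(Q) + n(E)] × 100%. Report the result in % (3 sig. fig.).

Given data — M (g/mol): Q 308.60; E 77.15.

n(Q) = 387 / 308.60 = 1.254 mol
n(E) = 124 / 77.15 = 1.607 mol
selectivity = 1.254/(1.254+1.607) × 100 = 43.83 %

43.8 %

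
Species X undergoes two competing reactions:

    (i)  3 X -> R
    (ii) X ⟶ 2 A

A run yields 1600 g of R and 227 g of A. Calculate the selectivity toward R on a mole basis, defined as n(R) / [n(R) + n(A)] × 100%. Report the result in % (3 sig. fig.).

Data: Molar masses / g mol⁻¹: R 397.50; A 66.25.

54.0 %

n(R) = 1600 / 397.50 = 4.025 mol
n(A) = 227 / 66.25 = 3.426 mol
selectivity = 4.025/(4.025+3.426) × 100 = 54.02 %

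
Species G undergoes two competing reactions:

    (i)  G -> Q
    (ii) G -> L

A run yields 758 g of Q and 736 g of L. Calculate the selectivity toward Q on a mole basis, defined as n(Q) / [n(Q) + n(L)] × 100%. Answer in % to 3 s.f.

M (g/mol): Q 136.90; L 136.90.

50.7 %

n(Q) = 758 / 136.90 = 5.537 mol
n(L) = 736 / 136.90 = 5.376 mol
selectivity = 5.537/(5.537+5.376) × 100 = 50.74 %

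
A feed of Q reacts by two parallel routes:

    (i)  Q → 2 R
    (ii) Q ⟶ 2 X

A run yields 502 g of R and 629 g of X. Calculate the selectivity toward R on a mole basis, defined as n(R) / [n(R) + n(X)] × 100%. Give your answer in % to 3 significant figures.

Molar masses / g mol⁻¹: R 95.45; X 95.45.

n(R) = 502 / 95.45 = 5.259 mol
n(X) = 629 / 95.45 = 6.590 mol
selectivity = 5.259/(5.259+6.590) × 100 = 44.38 %

44.4 %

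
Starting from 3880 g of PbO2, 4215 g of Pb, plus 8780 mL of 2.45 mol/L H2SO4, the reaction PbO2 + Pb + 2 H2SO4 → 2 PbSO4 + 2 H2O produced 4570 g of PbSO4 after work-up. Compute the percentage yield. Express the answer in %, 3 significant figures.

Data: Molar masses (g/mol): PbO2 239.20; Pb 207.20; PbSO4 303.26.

n(PbO2) = 3880 / 239.20 = 16.22 mol
n(Pb) = 4215 / 207.20 = 20.34 mol
n(H2SO4) = 2.45 × 8780/1000 = 21.51 mol
n/ν for PbO2 = 16.22/1 = 16.22
n/ν for Pb = 20.34/1 = 20.34
n/ν for H2SO4 = 21.51/2 = 10.76
Smallest n/ν is H2SO4 → limiting reagent.
theoretical n(PbSO4) = (2/2) × 21.51 = 21.51 mol → 6523 g
% yield = 4570 / 6523 × 100 = 70.06 %

70.1 %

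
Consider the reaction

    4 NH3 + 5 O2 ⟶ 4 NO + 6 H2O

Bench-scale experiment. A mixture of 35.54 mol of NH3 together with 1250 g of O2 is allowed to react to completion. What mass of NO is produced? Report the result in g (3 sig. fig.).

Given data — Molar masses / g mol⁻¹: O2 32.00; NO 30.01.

n(NH3) = 35.54 mol
n(O2) = 1250 / 32.00 = 39.06 mol
n/ν for NH3 = 35.54/4 = 8.885
n/ν for O2 = 39.06/5 = 7.812
Smallest n/ν is O2 → limiting reagent.
n(NO) = (4/5) × 39.06 = 31.25 mol
mass = 31.25 × 30.01 = 937.8 g

938 g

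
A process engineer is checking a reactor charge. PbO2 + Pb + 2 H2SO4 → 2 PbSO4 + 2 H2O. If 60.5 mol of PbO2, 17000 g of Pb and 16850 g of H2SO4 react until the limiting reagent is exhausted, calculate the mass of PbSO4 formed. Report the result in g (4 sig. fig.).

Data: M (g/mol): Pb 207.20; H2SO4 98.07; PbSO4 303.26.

36690 g

n(PbO2) = 60.50 mol
n(Pb) = 17000 / 207.20 = 82.05 mol
n(H2SO4) = 16850 / 98.07 = 171.8 mol
n/ν for PbO2 = 60.50/1 = 60.50
n/ν for Pb = 82.05/1 = 82.05
n/ν for H2SO4 = 171.8/2 = 85.90
Smallest n/ν is PbO2 → limiting reagent.
n(PbSO4) = (2/1) × 60.50 = 121.0 mol
mass = 121.0 × 303.26 = 36690 g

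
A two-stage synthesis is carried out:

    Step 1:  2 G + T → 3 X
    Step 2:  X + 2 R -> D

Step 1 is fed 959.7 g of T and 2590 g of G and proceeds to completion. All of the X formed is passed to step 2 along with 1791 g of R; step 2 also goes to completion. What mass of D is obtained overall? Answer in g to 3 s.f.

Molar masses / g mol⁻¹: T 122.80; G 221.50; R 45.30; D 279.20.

Step 1:
n(T) = 959.7 / 122.80 = 7.815 mol
n(G) = 2590 / 221.50 = 11.69 mol
n/ν → T: 7.815, G: 5.845; G is limiting.
n(X) produced = (3/2) × 11.69 = 17.54 mol
Step 2:
n(X) available = 17.54 mol
n(R) = 1791 / 45.30 = 39.54 mol
n/ν → X: 17.54, R: 19.77; X is limiting.
n(D) = (1/1) × 17.54 = 17.54 mol
mass = 17.54 × 279.20 = 4897 g

4900 g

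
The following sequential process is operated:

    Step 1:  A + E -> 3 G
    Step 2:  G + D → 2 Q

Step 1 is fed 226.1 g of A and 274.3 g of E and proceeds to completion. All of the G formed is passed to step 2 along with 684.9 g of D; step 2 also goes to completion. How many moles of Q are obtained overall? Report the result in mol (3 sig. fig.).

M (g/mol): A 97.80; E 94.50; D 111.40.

12.3 mol

Step 1:
n(A) = 226.1 / 97.80 = 2.312 mol
n(E) = 274.3 / 94.50 = 2.903 mol
n/ν for A = 2.312/1 = 2.312
n/ν for E = 2.903/1 = 2.903
Smallest n/ν is A → limiting reagent.
n(G) produced = (3/1) × 2.312 = 6.936 mol
Step 2:
n(G) available = 6.936 mol
n(D) = 684.9 / 111.40 = 6.148 mol
n/ν for G = 6.936/1 = 6.936
n/ν for D = 6.148/1 = 6.148
Smallest n/ν is D → limiting reagent.
n(Q) = (2/1) × 6.148 = 12.30 mol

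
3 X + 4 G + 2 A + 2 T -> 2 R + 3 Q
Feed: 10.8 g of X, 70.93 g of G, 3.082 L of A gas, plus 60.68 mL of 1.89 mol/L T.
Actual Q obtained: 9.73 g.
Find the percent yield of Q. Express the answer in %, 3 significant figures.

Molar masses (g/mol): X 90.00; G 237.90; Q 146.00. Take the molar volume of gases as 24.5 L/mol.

n(X) = 10.80 / 90.00 = 0.1200 mol
n(G) = 70.93 / 237.90 = 0.2982 mol
n(A) = 3.082 / 24.5 = 0.1258 mol
n(T) = 1.89 × 60.68/1000 = 0.1147 mol
n/ν for X = 0.1200/3 = 0.04000
n/ν for G = 0.2982/4 = 0.07455
n/ν for A = 0.1258/2 = 0.06290
n/ν for T = 0.1147/2 = 0.05735
Smallest n/ν is X → limiting reagent.
theoretical n(Q) = (3/3) × 0.1200 = 0.1200 mol → 17.52 g
% yield = 9.73 / 17.52 × 100 = 55.54 %

55.5 %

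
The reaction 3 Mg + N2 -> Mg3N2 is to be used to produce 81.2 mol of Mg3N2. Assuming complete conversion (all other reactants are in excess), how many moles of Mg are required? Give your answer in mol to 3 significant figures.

n(Mg3N2) = 81.20 mol
n(Mg) = (3/1) × 81.20 = 243.6 mol

244 mol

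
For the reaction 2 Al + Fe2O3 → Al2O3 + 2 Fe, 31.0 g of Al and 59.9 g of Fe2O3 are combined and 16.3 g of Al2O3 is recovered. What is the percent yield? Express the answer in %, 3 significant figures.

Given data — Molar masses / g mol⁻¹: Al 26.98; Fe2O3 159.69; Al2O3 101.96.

n(Al) = 31.00 / 26.98 = 1.149 mol
n(Fe2O3) = 59.90 / 159.69 = 0.3751 mol
n/ν → Al: 0.5745, Fe2O3: 0.3751; Fe2O3 is limiting.
theoretical n(Al2O3) = (1/1) × 0.3751 = 0.3751 mol → 38.25 g
% yield = 16.3 / 38.25 × 100 = 42.61 %

42.6 %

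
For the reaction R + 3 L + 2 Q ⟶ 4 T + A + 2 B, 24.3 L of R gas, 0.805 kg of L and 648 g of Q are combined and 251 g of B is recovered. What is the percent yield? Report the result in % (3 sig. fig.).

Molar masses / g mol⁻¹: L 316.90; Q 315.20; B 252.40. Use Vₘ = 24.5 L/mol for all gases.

n(R) = 24.30 / 24.5 = 0.9918 mol
n(L) = 0.8050×1000 / 316.90 = 2.540 mol
n(Q) = 648.0 / 315.20 = 2.056 mol
n/ν → R: 0.9918, L: 0.8467, Q: 1.028; L is limiting.
theoretical n(B) = (2/3) × 2.540 = 1.693 mol → 427.3 g
% yield = 251 / 427.3 × 100 = 58.74 %

58.7 %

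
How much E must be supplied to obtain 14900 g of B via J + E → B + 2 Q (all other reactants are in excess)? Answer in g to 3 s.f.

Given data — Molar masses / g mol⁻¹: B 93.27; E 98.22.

15700 g

n(B) = 14900 / 93.27 = 159.8 mol
n(E) = (1/1) × 159.8 = 159.8 mol
mass = 159.8 × 98.22 = 15700 g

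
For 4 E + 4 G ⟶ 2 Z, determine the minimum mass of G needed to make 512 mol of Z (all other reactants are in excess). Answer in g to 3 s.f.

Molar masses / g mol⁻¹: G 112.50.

n(Z) = 512.0 mol
n(G) = (4/2) × 512.0 = 1024 mol
mass = 1024 × 112.50 = 115200 g

115000 g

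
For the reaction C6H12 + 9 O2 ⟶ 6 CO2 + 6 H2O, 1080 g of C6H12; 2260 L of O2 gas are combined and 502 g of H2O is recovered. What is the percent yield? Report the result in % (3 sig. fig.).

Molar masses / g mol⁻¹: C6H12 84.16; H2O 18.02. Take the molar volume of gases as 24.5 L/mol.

45.3 %

n(C6H12) = 1080 / 84.16 = 12.83 mol
n(O2) = 2260 / 24.5 = 92.24 mol
n/ν for C6H12 = 12.83/1 = 12.83
n/ν for O2 = 92.24/9 = 10.25
Smallest n/ν is O2 → limiting reagent.
theoretical n(H2O) = (6/9) × 92.24 = 61.49 mol → 1108 g
% yield = 502 / 1108 × 100 = 45.31 %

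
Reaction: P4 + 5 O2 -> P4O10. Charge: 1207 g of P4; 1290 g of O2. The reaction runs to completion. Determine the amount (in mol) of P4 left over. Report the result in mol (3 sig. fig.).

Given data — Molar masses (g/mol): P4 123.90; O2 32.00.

n(P4) = 1207 / 123.90 = 9.742 mol
n(O2) = 1290 / 32.00 = 40.31 mol
n/ν for P4 = 9.742/1 = 9.742
n/ν for O2 = 40.31/5 = 8.062
Smallest n/ν is O2 → limiting reagent.
P4 consumed = (1/5) × 40.31 = 8.062 mol
P4 remaining = 9.742 − 8.062 = 1.680 mol

1.68 mol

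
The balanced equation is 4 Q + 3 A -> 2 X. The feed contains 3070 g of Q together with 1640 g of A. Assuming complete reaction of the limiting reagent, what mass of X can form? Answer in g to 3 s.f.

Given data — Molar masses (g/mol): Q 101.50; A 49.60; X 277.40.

4200 g

n(Q) = 3070 / 101.50 = 30.25 mol
n(A) = 1640 / 49.60 = 33.06 mol
n/ν for Q = 30.25/4 = 7.563
n/ν for A = 33.06/3 = 11.02
Smallest n/ν is Q → limiting reagent.
n(X) = (2/4) × 30.25 = 15.13 mol
mass = 15.13 × 277.40 = 4197 g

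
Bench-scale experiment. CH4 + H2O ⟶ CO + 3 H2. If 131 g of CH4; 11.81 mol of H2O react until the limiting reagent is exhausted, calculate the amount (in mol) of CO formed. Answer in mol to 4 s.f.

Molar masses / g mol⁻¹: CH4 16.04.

n(CH4) = 131.0 / 16.04 = 8.167 mol
n(H2O) = 11.81 mol
n/ν for CH4 = 8.167/1 = 8.167
n/ν for H2O = 11.81/1 = 11.81
Smallest n/ν is CH4 → limiting reagent.
n(CO) = (1/1) × 8.167 = 8.167 mol

8.167 mol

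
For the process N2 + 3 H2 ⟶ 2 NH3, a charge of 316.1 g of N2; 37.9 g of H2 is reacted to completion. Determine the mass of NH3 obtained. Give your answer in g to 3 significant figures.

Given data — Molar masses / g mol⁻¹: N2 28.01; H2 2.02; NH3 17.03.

n(N2) = 316.1 / 28.01 = 11.29 mol
n(H2) = 37.90 / 2.02 = 18.76 mol
n/ν for N2 = 11.29/1 = 11.29
n/ν for H2 = 18.76/3 = 6.253
Smallest n/ν is H2 → limiting reagent.
n(NH3) = (2/3) × 18.76 = 12.51 mol
mass = 12.51 × 17.03 = 213.0 g

213 g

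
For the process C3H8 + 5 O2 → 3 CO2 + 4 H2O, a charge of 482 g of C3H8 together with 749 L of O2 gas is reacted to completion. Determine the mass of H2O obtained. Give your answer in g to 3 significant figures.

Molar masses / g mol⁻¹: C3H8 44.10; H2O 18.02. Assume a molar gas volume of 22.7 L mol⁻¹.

476 g

n(C3H8) = 482.0 / 44.10 = 10.93 mol
n(O2) = 749.0 / 22.7 = 33.00 mol
n/ν for C3H8 = 10.93/1 = 10.93
n/ν for O2 = 33.00/5 = 6.600
Smallest n/ν is O2 → limiting reagent.
n(H2O) = (4/5) × 33.00 = 26.40 mol
mass = 26.40 × 18.02 = 475.7 g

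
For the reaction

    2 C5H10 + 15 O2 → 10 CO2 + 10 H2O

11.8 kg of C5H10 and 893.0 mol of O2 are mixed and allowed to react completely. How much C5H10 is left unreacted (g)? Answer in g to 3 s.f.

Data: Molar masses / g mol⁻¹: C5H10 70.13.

3450 g

n(C5H10) = 11.80×1000 / 70.13 = 168.3 mol
n(O2) = 893.0 mol
n/ν → C5H10: 84.15, O2: 59.53; O2 is limiting.
C5H10 consumed = (2/15) × 893.0 = 119.1 mol
C5H10 remaining = 168.3 − 119.1 = 49.20 mol
mass = 49.20 × 70.13 = 3450 g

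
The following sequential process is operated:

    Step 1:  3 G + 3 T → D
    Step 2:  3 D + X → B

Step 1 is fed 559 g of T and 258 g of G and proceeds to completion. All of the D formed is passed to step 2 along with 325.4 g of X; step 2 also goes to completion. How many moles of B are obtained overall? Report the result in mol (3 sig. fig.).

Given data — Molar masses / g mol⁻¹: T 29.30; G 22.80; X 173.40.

1.26 mol

Step 1:
n(T) = 559.0 / 29.30 = 19.08 mol
n(G) = 258.0 / 22.80 = 11.32 mol
n/ν for T = 19.08/3 = 6.360
n/ν for G = 11.32/3 = 3.773
Smallest n/ν is G → limiting reagent.
n(D) produced = (1/3) × 11.32 = 3.773 mol
Step 2:
n(D) available = 3.773 mol
n(X) = 325.4 / 173.40 = 1.877 mol
n/ν for D = 3.773/3 = 1.258
n/ν for X = 1.877/1 = 1.877
Smallest n/ν is D → limiting reagent.
n(B) = (1/3) × 3.773 = 1.258 mol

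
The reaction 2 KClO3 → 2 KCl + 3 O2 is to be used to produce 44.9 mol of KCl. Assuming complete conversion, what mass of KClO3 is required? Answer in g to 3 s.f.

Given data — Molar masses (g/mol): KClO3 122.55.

5500 g

n(KCl) = 44.90 mol
n(KClO3) = (2/2) × 44.90 = 44.90 mol
mass = 44.90 × 122.55 = 5502 g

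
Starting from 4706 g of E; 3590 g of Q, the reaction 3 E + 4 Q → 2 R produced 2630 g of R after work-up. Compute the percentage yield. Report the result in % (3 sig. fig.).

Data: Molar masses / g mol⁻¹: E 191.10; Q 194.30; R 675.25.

n(E) = 4706 / 191.10 = 24.63 mol
n(Q) = 3590 / 194.30 = 18.48 mol
n/ν for E = 24.63/3 = 8.210
n/ν for Q = 18.48/4 = 4.620
Smallest n/ν is Q → limiting reagent.
theoretical n(R) = (2/4) × 18.48 = 9.240 mol → 6239 g
% yield = 2630 / 6239 × 100 = 42.15 %

42.2 %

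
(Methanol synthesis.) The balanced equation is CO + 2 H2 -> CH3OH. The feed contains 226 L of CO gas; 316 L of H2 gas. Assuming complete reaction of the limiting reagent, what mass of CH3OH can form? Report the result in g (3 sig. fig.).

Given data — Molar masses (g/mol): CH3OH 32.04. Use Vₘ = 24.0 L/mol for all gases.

n(CO) = 226.0 / 24.0 = 9.417 mol
n(H2) = 316.0 / 24.0 = 13.17 mol
n/ν for CO = 9.417/1 = 9.417
n/ν for H2 = 13.17/2 = 6.585
Smallest n/ν is H2 → limiting reagent.
n(CH3OH) = (1/2) × 13.17 = 6.585 mol
mass = 6.585 × 32.04 = 211.0 g

211 g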